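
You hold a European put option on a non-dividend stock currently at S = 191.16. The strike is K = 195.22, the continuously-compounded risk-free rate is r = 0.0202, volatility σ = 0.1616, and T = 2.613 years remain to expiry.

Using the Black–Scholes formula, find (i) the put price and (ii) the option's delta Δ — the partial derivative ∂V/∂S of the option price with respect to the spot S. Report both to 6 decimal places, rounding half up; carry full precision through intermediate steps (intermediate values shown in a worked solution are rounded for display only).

σ√T = 0.1616·√2.613 = 0.261223
d₁ = (ln(S/K) + (r+σ²/2)T) / (σ√T) = (ln(191.16/195.22) + (0.0202+0.1616²/2)·2.613) / 0.261223 = (-0.021016 + 0.086901) / 0.261223 = 0.252217
d₂ = d₁ − σ√T = 0.252217 − 0.261223 = -0.009005
e^{−rT} = e^{−0.0202·2.613} = 0.948586
N(−d₁) = 0.400437,  N(−d₂) = 0.503593
Put price V = K·e^{−rT}·N(−d₂) − S·N(−d₁) = 93.256789 − 76.547448 = 16.709341
Δ = −N(−d₁) = -0.400437

price = 16.709341
Δ = -0.400437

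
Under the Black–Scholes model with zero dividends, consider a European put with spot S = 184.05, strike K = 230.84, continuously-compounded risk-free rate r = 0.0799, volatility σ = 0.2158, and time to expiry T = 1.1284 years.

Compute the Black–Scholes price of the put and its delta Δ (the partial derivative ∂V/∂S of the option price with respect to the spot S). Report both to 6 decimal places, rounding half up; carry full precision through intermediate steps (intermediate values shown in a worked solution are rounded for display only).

price = 34.543975
Δ = -0.684464

σ√T = 0.2158·√1.1284 = 0.229236
d₁ = (ln(S/K) + (r+σ²/2)T) / (σ√T) = (ln(184.05/230.84) + (0.0799+0.2158²/2)·1.1284) / 0.229236 = (-0.226517 + 0.116434) / 0.229236 = -0.480219
d₂ = d₁ − σ√T = -0.480219 − 0.229236 = -0.709456
e^{−rT} = e^{−0.0799·1.1284} = 0.913786
N(−d₁) = 0.684464,  N(−d₂) = 0.760979
Put price V = K·e^{−rT}·N(−d₂) − S·N(−d₁) = 160.519631 − 125.975656 = 34.543975
Δ = −N(−d₁) = -0.684464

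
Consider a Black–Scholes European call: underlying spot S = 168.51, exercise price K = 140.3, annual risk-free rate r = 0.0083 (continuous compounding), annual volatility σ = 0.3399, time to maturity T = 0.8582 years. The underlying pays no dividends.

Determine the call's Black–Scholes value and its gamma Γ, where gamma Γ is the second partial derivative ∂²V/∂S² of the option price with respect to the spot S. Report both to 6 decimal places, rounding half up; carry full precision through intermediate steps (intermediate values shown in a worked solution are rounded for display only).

price = 37.230425
Γ = 0.005625

σ√T = 0.3399·√0.8582 = 0.314880
d₁ = (ln(S/K) + (r+σ²/2)T) / (σ√T) = (ln(168.51/140.3) + (0.0083+0.3399²/2)·0.8582) / 0.314880 = (0.183212 + 0.056698) / 0.314880 = 0.761909
d₂ = d₁ − σ√T = 0.761909 − 0.314880 = 0.447028
e^{−rT} = e^{−0.0083·0.8582} = 0.992902
N(d₁) = 0.776943,  N(d₂) = 0.672573
Call price V = S·N(d₁) − K·e^{−rT}·N(d₂) = 130.922615 − 93.692190 = 37.230425
φ(d₁) = (1/√(2π))·e^{−d₁²/2} = 0.298439
Γ = φ(d₁) / (S·σ·√T) = 0.005625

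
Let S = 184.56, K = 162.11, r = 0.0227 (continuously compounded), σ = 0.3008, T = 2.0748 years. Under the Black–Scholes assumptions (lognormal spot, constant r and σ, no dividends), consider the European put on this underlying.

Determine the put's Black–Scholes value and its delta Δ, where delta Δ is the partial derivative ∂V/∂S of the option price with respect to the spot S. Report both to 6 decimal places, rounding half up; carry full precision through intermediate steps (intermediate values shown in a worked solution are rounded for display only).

price = 16.479005
Δ = -0.266089

σ√T = 0.3008·√2.0748 = 0.433277
d₁ = (ln(S/K) + (r+σ²/2)T) / (σ√T) = (ln(184.56/162.11) + (0.0227+0.3008²/2)·2.0748) / 0.433277 = (0.129699 + 0.140963) / 0.433277 = 0.624686
d₂ = d₁ − σ√T = 0.624686 − 0.433277 = 0.191408
e^{−rT} = e^{−0.0227·2.0748} = 0.953994
N(−d₁) = 0.266089,  N(−d₂) = 0.424103
Put price V = K·e^{−rT}·N(−d₂) − S·N(−d₁) = 65.588342 − 49.109337 = 16.479005
Δ = −N(−d₁) = -0.266089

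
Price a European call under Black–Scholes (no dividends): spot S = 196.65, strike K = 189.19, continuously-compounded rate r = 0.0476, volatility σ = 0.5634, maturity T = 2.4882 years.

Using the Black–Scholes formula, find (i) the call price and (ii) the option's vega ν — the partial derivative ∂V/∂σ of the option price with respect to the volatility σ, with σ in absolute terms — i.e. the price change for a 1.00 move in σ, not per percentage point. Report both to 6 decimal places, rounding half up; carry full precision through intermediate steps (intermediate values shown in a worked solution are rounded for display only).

price = 77.792756
ν = 102.039350

σ√T = 0.5634·√2.4882 = 0.888709
d₁ = (ln(S/K) + (r+σ²/2)T) / (σ√T) = (ln(196.65/189.19) + (0.0476+0.5634²/2)·2.4882) / 0.888709 = (0.038674 + 0.513340) / 0.888709 = 0.621141
d₂ = d₁ − σ√T = 0.621141 − 0.888709 = -0.267568
e^{−rT} = e^{−0.0476·2.4882} = 0.888307
N(d₁) = 0.732747,  N(d₂) = 0.394516
Call price V = S·N(d₁) − K·e^{−rT}·N(d₂) = 144.094629 − 66.301873 = 77.792756
φ(d₁) = (1/√(2π))·e^{−d₁²/2} = 0.328951
ν = S·φ(d₁)·√T = 102.039350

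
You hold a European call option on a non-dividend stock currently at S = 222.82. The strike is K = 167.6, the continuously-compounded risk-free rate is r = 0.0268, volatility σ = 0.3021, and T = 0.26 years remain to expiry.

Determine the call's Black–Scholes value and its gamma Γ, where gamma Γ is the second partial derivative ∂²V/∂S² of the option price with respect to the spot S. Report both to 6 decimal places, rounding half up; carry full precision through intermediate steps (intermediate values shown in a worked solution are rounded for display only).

σ√T = 0.3021·√0.26 = 0.154041
d₁ = (ln(S/K) + (r+σ²/2)T) / (σ√T) = (ln(222.82/167.6) + (0.0268+0.3021²/2)·0.26) / 0.154041 = (0.284784 + 0.018832) / 0.154041 = 1.971006
d₂ = d₁ − σ√T = 1.971006 − 0.154041 = 1.816964
e^{−rT} = e^{−0.0268·0.26} = 0.993056
N(d₁) = 0.975638,  N(d₂) = 0.965389
Call price V = S·N(d₁) − K·e^{−rT}·N(d₂) = 217.391747 − 160.675652 = 56.716095
φ(d₁) = (1/√(2π))·e^{−d₁²/2} = 0.057190
Γ = φ(d₁) / (S·σ·√T) = 0.001666

price = 56.716095
Γ = 0.001666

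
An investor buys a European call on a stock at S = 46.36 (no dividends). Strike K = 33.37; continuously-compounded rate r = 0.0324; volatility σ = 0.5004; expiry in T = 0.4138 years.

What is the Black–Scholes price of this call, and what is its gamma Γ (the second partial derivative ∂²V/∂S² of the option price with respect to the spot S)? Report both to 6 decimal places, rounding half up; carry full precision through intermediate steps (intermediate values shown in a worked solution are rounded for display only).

σ√T = 0.5004·√0.4138 = 0.321894
d₁ = (ln(S/K) + (r+σ²/2)T) / (σ√T) = (ln(46.36/33.37) + (0.0324+0.5004²/2)·0.4138) / 0.321894 = (0.328780 + 0.065215) / 0.321894 = 1.223990
d₂ = d₁ − σ√T = 1.223990 − 0.321894 = 0.902096
e^{−rT} = e^{−0.0324·0.4138} = 0.986682
N(d₁) = 0.889522,  N(d₂) = 0.816497
Call price V = S·N(d₁) − K·e^{−rT}·N(d₂) = 41.238237 − 26.883647 = 14.354590
φ(d₁) = (1/√(2π))·e^{−d₁²/2} = 0.188621
Γ = φ(d₁) / (S·σ·√T) = 0.012640

price = 14.354590
Γ = 0.012640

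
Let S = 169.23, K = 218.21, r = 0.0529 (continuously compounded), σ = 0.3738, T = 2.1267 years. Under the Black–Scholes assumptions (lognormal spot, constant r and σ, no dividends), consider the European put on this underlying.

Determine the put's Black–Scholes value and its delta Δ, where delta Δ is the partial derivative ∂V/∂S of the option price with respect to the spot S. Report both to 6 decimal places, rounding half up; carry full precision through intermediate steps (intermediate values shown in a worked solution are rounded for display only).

price = 53.278950
Δ = -0.494964

σ√T = 0.3738·√2.1267 = 0.545120
d₁ = (ln(S/K) + (r+σ²/2)T) / (σ√T) = (ln(169.23/218.21) + (0.0529+0.3738²/2)·2.1267) / 0.545120 = (-0.254199 + 0.261081) / 0.545120 = 0.012624
d₂ = d₁ − σ√T = 0.012624 − 0.545120 = -0.532497
e^{−rT} = e^{−0.0529·2.1267} = 0.893595
N(−d₁) = 0.494964,  N(−d₂) = 0.702809
Put price V = K·e^{−rT}·N(−d₂) − S·N(−d₁) = 137.041716 − 83.762766 = 53.278950
Δ = −N(−d₁) = -0.494964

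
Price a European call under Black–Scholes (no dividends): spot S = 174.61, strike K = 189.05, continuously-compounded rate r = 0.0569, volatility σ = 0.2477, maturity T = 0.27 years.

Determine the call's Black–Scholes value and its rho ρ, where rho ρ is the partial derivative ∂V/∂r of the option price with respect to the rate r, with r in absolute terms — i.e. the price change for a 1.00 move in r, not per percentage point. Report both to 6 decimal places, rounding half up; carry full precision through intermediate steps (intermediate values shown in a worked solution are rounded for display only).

σ√T = 0.2477·√0.27 = 0.128709
d₁ = (ln(S/K) + (r+σ²/2)T) / (σ√T) = (ln(174.61/189.05) + (0.0569+0.2477²/2)·0.27) / 0.128709 = (-0.079457 + 0.023646) / 0.128709 = -0.433620
d₂ = d₁ − σ√T = -0.433620 − 0.128709 = -0.562329
e^{−rT} = e^{−0.0569·0.27} = 0.984754
N(d₁) = 0.332282,  N(d₂) = 0.286946
Call price V = S·N(d₁) − K·e^{−rT}·N(d₂) = 58.019803 − 53.420127 = 4.599676
ρ = K·T·e^{−rT}·N(d₂) = 14.423434

price = 4.599676
ρ = 14.423434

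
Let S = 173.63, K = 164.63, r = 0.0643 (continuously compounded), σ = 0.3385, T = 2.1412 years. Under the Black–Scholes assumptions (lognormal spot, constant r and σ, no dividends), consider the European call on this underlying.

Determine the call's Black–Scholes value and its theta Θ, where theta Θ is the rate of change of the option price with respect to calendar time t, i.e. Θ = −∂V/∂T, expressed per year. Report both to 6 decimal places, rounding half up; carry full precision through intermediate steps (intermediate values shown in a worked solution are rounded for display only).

price = 48.319573
Θ = -11.674406

σ√T = 0.3385·√2.1412 = 0.495322
d₁ = (ln(S/K) + (r+σ²/2)T) / (σ√T) = (ln(173.63/164.63) + (0.0643+0.3385²/2)·2.1412) / 0.495322 = (0.053226 + 0.260351) / 0.495322 = 0.633078
d₂ = d₁ − σ√T = 0.633078 − 0.495322 = 0.137756
e^{−rT} = e^{−0.0643·2.1412} = 0.871378
N(d₁) = 0.736658,  N(d₂) = 0.554783
Call price V = S·N(d₁) − K·e^{−rT}·N(d₂) = 127.906013 − 79.586440 = 48.319573
φ(d₁) = (1/√(2π))·e^{−d₁²/2} = 0.326498
Θ = −S·φ(d₁)·σ/(2√T) − r·K·e^{−rT}·N(d₂) = −6.556998 − 5.117408 = -11.674406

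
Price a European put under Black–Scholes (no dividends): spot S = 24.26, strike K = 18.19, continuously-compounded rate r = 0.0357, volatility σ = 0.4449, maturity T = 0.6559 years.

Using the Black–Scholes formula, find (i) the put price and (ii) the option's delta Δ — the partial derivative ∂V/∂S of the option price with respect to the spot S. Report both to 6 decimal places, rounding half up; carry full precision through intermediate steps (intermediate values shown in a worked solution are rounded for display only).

price = 0.794121
Δ = -0.148167

σ√T = 0.4449·√0.6559 = 0.360314
d₁ = (ln(S/K) + (r+σ²/2)T) / (σ√T) = (ln(24.26/18.19) + (0.0357+0.4449²/2)·0.6559) / 0.360314 = (0.287957 + 0.088329) / 0.360314 = 1.044327
d₂ = d₁ − σ√T = 1.044327 − 0.360314 = 0.684013
e^{−rT} = e^{−0.0357·0.6559} = 0.976856
N(−d₁) = 0.148167,  N(−d₂) = 0.246984
Put price V = K·e^{−rT}·N(−d₂) − S·N(−d₁) = 4.388655 − 3.594534 = 0.794121
Δ = −N(−d₁) = -0.148167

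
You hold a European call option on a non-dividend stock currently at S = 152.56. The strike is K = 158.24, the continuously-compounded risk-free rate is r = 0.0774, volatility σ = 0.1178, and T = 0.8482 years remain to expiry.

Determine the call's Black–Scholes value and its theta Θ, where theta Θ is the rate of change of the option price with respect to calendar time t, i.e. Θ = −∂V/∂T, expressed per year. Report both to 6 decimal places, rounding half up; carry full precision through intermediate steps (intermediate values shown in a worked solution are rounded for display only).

σ√T = 0.1178·√0.8482 = 0.108491
d₁ = (ln(S/K) + (r+σ²/2)T) / (σ√T) = (ln(152.56/158.24) + (0.0774+0.1178²/2)·0.8482) / 0.108491 = (-0.036555 + 0.071536) / 0.108491 = 0.322431
d₂ = d₁ − σ√T = 0.322431 − 0.108491 = 0.213940
e^{−rT} = e^{−0.0774·0.8482} = 0.936458
N(d₁) = 0.626437,  N(d₂) = 0.584703
Call price V = S·N(d₁) − K·e^{−rT}·N(d₂) = 95.569225 − 86.644287 = 8.924938
φ(d₁) = (1/√(2π))·e^{−d₁²/2} = 0.378735
Θ = −S·φ(d₁)·σ/(2√T) − r·K·e^{−rT}·N(d₂) = −3.695233 − 6.706268 = -10.401501

price = 8.924938
Θ = -10.401501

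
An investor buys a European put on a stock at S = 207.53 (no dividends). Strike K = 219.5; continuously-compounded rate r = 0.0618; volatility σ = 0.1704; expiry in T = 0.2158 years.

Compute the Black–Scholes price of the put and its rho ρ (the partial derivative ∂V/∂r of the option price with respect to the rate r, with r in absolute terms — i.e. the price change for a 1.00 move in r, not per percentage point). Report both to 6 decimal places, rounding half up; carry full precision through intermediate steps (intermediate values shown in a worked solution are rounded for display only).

price = 12.178251
ρ = -33.600739

σ√T = 0.1704·√0.2158 = 0.079158
d₁ = (ln(S/K) + (r+σ²/2)T) / (σ√T) = (ln(207.53/219.5) + (0.0618+0.1704²/2)·0.2158) / 0.079158 = (-0.056076 + 0.016469) / 0.079158 = -0.500352
d₂ = d₁ − σ√T = -0.500352 − 0.079158 = -0.579510
e^{−rT} = e^{−0.0618·0.2158} = 0.986752
N(−d₁) = 0.691586,  N(−d₂) = 0.718877
Put price V = K·e^{−rT}·N(−d₂) − S·N(−d₁) = 155.703149 − 143.524897 = 12.178251
ρ = −K·T·e^{−rT}·N(−d₂) = -33.600739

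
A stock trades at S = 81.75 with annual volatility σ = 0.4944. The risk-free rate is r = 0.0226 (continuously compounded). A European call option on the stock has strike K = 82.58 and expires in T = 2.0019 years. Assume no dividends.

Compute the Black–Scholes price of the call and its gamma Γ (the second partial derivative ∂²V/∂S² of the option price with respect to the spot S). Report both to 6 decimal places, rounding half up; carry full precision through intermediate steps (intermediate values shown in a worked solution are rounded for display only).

σ√T = 0.4944·√2.0019 = 0.699519
d₁ = (ln(S/K) + (r+σ²/2)T) / (σ√T) = (ln(81.75/82.58) + (0.0226+0.4944²/2)·2.0019) / 0.699519 = (-0.010102 + 0.289907) / 0.699519 = 0.399996
d₂ = d₁ − σ√T = 0.399996 − 0.699519 = -0.299523
e^{−rT} = e^{−0.0226·2.0019} = 0.955765
N(d₁) = 0.655420,  N(d₂) = 0.382270
Call price V = S·N(d₁) − K·e^{−rT}·N(d₂) = 53.580603 − 30.171491 = 23.409112
φ(d₁) = (1/√(2π))·e^{−d₁²/2} = 0.368271
Γ = φ(d₁) / (S·σ·√T) = 0.006440

price = 23.409112
Γ = 0.006440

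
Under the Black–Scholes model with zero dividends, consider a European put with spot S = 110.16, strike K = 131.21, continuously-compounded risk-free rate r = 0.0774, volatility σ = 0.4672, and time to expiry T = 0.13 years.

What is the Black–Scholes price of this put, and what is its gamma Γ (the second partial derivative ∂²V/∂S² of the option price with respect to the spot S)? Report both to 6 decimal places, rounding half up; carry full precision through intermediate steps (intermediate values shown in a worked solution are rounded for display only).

σ√T = 0.4672·√0.13 = 0.168451
d₁ = (ln(S/K) + (r+σ²/2)T) / (σ√T) = (ln(110.16/131.21) + (0.0774+0.4672²/2)·0.13) / 0.168451 = (-0.174865 + 0.024250) / 0.168451 = -0.894118
d₂ = d₁ − σ√T = -0.894118 − 0.168451 = -1.062569
e^{−rT} = e^{−0.0774·0.13} = 0.989988
N(−d₁) = 0.814370,  N(−d₂) = 0.856011
Put price V = K·e^{−rT}·N(−d₂) − S·N(−d₁) = 111.192766 − 89.711054 = 21.481713
φ(d₁) = (1/√(2π))·e^{−d₁²/2} = 0.267493
Γ = φ(d₁) / (S·σ·√T) = 0.014415

price = 21.481713
Γ = 0.014415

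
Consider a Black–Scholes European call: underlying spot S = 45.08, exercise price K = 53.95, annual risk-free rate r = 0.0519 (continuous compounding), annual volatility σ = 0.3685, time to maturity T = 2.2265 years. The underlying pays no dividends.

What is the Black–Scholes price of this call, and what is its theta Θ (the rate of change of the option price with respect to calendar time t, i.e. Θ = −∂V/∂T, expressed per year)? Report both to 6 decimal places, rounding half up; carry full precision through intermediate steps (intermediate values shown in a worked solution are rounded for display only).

σ√T = 0.3685·√2.2265 = 0.549856
d₁ = (ln(S/K) + (r+σ²/2)T) / (σ√T) = (ln(45.08/53.95) + (0.0519+0.3685²/2)·2.2265) / 0.549856 = (-0.179619 + 0.266726) / 0.549856 = 0.158418
d₂ = d₁ − σ√T = 0.158418 − 0.549856 = -0.391438
e^{−rT} = e^{−0.0519·2.2265} = 0.890871
N(d₁) = 0.562936,  N(d₂) = 0.347737
Call price V = S·N(d₁) − K·e^{−rT}·N(d₂) = 25.377168 − 16.713102 = 8.664066
φ(d₁) = (1/√(2π))·e^{−d₁²/2} = 0.393968
Θ = −S·φ(d₁)·σ/(2√T) − r·K·e^{−rT}·N(d₂) = −2.193010 − 0.867410 = -3.060420

price = 8.664066
Θ = -3.060420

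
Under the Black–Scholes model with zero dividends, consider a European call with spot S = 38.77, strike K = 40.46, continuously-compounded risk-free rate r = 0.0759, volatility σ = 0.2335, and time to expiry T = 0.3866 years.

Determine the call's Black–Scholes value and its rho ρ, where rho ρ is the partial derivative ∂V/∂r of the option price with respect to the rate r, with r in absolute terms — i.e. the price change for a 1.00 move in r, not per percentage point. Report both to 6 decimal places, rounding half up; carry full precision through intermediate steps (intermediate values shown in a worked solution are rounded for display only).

price = 2.008103
ρ = 6.603213

σ√T = 0.2335·√0.3866 = 0.145184
d₁ = (ln(S/K) + (r+σ²/2)T) / (σ√T) = (ln(38.77/40.46) + (0.0759+0.2335²/2)·0.3866) / 0.145184 = (-0.042667 + 0.039882) / 0.145184 = -0.019183
d₂ = d₁ − σ√T = -0.019183 − 0.145184 = -0.164366
e^{−rT} = e^{−0.0759·0.3866} = 0.971083
N(d₁) = 0.492348,  N(d₂) = 0.434721
Call price V = S·N(d₁) − K·e^{−rT}·N(d₂) = 19.088322 − 17.080220 = 2.008103
ρ = K·T·e^{−rT}·N(d₂) = 6.603213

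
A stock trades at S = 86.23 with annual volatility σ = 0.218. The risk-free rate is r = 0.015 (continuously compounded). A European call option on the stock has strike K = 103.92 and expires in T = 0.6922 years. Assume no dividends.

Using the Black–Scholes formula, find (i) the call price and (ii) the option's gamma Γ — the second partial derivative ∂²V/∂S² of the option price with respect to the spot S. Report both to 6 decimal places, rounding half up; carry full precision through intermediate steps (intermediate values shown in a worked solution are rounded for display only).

σ√T = 0.218·√0.6922 = 0.181373
d₁ = (ln(S/K) + (r+σ²/2)T) / (σ√T) = (ln(86.23/103.92) + (0.015+0.218²/2)·0.6922) / 0.181373 = (-0.186603 + 0.026831) / 0.181373 = -0.880905
d₂ = d₁ − σ√T = -0.880905 − 0.181373 = -1.062277
e^{−rT} = e^{−0.015·0.6922} = 0.989671
N(d₁) = 0.189185,  N(d₂) = 0.144055
Call price V = S·N(d₁) − K·e^{−rT}·N(d₂) = 16.313401 − 14.815553 = 1.497848
φ(d₁) = (1/√(2π))·e^{−d₁²/2} = 0.270648
Γ = φ(d₁) / (S·σ·√T) = 0.017305

price = 1.497848
Γ = 0.017305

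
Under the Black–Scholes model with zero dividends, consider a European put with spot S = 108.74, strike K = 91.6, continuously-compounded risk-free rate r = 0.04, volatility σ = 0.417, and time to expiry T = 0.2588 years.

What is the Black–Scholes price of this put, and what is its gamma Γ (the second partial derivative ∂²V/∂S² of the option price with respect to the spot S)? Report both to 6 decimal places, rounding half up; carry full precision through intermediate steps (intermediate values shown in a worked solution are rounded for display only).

σ√T = 0.417·√0.2588 = 0.212138
d₁ = (ln(S/K) + (r+σ²/2)T) / (σ√T) = (ln(108.74/91.6) + (0.04+0.417²/2)·0.2588) / 0.212138 = (0.171528 + 0.032853) / 0.212138 = 0.963438
d₂ = d₁ − σ√T = 0.963438 − 0.212138 = 0.751300
e^{−rT} = e^{−0.04·0.2588} = 0.989701
N(−d₁) = 0.167664,  N(−d₂) = 0.226236
Put price V = K·e^{−rT}·N(−d₂) − S·N(−d₁) = 20.509800 − 18.231771 = 2.278029
φ(d₁) = (1/√(2π))·e^{−d₁²/2} = 0.250814
Γ = φ(d₁) / (S·σ·√T) = 0.010873

price = 2.278029
Γ = 0.010873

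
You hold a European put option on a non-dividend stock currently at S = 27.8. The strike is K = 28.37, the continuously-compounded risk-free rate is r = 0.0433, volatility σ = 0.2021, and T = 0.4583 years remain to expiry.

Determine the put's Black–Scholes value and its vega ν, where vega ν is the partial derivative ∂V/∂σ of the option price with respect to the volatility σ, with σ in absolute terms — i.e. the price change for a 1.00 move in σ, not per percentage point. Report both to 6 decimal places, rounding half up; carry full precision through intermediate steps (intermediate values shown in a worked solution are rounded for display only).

price = 1.522836
ν = 7.492200

σ√T = 0.2021·√0.4583 = 0.136817
d₁ = (ln(S/K) + (r+σ²/2)T) / (σ√T) = (ln(27.8/28.37) + (0.0433+0.2021²/2)·0.4583) / 0.136817 = (-0.020296 + 0.029204) / 0.136817 = 0.065106
d₂ = d₁ − σ√T = 0.065106 − 0.136817 = -0.071711
e^{−rT} = e^{−0.0433·0.4583} = 0.980351
N(−d₁) = 0.474045,  N(−d₂) = 0.528584
Put price V = K·e^{−rT}·N(−d₂) − S·N(−d₁) = 14.701280 − 13.178443 = 1.522836
φ(d₁) = (1/√(2π))·e^{−d₁²/2} = 0.398098
ν = S·φ(d₁)·√T = 7.492200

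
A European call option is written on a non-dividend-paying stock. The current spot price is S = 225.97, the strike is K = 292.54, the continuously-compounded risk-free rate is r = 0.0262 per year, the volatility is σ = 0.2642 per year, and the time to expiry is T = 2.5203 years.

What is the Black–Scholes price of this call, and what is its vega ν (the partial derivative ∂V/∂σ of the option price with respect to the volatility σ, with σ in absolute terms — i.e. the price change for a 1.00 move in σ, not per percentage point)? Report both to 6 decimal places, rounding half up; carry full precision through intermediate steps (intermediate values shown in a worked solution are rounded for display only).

price = 21.777518
ν = 138.766029

σ√T = 0.2642·√2.5203 = 0.419429
d₁ = (ln(S/K) + (r+σ²/2)T) / (σ√T) = (ln(225.97/292.54) + (0.0262+0.2642²/2)·2.5203) / 0.419429 = (-0.258199 + 0.153992) / 0.419429 = -0.248449
d₂ = d₁ − σ√T = -0.248449 − 0.419429 = -0.667878
e^{−rT} = e^{−0.0262·2.5203} = 0.936101
N(d₁) = 0.401894,  N(d₂) = 0.252106
Call price V = S·N(d₁) − K·e^{−rT}·N(d₂) = 90.815891 − 69.038372 = 21.777518
φ(d₁) = (1/√(2π))·e^{−d₁²/2} = 0.386818
ν = S·φ(d₁)·√T = 138.766029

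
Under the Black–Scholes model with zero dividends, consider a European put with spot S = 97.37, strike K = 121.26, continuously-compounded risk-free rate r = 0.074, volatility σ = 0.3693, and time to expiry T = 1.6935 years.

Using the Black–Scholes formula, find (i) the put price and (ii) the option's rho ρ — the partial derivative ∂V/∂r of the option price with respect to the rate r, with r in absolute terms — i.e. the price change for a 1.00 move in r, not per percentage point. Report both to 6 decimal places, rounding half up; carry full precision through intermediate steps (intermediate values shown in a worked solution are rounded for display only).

price = 24.569558
ρ = -121.130730

σ√T = 0.3693·√1.6935 = 0.480587
d₁ = (ln(S/K) + (r+σ²/2)T) / (σ√T) = (ln(97.37/121.26) + (0.074+0.3693²/2)·1.6935) / 0.480587 = (-0.219419 + 0.240801) / 0.480587 = 0.044491
d₂ = d₁ − σ√T = 0.044491 − 0.480587 = -0.436095
e^{−rT} = e^{−0.074·1.6935} = 0.882215
N(−d₁) = 0.482256,  N(−d₂) = 0.668616
Put price V = K·e^{−rT}·N(−d₂) − S·N(−d₁) = 71.526855 − 46.957298 = 24.569558
ρ = −K·T·e^{−rT}·N(−d₂) = -121.130730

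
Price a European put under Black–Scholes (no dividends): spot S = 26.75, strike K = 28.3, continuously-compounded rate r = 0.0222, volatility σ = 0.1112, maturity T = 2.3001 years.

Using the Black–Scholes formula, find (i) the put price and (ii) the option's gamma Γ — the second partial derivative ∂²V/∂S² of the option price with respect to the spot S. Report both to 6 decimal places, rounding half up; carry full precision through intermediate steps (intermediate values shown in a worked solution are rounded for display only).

price = 1.873846
Γ = 0.088307

σ√T = 0.1112·√2.3001 = 0.168647
d₁ = (ln(S/K) + (r+σ²/2)T) / (σ√T) = (ln(26.75/28.3) + (0.0222+0.1112²/2)·2.3001) / 0.168647 = (-0.056327 + 0.065283) / 0.168647 = 0.053104
d₂ = d₁ − σ√T = 0.053104 − 0.168647 = -0.115543
e^{−rT} = e^{−0.0222·2.3001} = 0.950220
N(−d₁) = 0.478825,  N(−d₂) = 0.545993
Put price V = K·e^{−rT}·N(−d₂) − S·N(−d₁) = 14.682406 − 12.808560 = 1.873846
φ(d₁) = (1/√(2π))·e^{−d₁²/2} = 0.398380
Γ = φ(d₁) / (S·σ·√T) = 0.088307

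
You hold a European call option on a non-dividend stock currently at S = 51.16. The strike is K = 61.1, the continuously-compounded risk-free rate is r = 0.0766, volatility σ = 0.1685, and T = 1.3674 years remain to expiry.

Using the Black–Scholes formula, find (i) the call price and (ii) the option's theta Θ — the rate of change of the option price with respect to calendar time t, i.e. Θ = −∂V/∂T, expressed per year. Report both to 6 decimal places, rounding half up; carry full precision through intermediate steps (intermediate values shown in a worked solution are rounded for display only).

σ√T = 0.1685·√1.3674 = 0.197037
d₁ = (ln(S/K) + (r+σ²/2)T) / (σ√T) = (ln(51.16/61.1) + (0.0766+0.1685²/2)·1.3674) / 0.197037 = (-0.177554 + 0.124155) / 0.197037 = -0.271011
d₂ = d₁ − σ√T = -0.271011 − 0.197037 = -0.468048
e^{−rT} = e^{−0.0766·1.3674} = 0.900556
N(d₁) = 0.393191,  N(d₂) = 0.319875
Call price V = S·N(d₁) − K·e^{−rT}·N(d₂) = 20.115658 − 17.600794 = 2.514864
φ(d₁) = (1/√(2π))·e^{−d₁²/2} = 0.384557
Θ = −S·φ(d₁)·σ/(2√T) − r·K·e^{−rT}·N(d₂) = −1.417470 − 1.348221 = -2.765691

price = 2.514864
Θ = -2.765691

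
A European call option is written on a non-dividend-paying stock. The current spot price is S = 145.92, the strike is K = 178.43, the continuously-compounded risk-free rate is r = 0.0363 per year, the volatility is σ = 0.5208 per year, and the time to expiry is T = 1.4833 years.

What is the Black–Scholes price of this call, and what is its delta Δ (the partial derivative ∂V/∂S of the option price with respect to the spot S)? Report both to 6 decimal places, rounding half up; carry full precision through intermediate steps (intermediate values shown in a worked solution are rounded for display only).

price = 28.632505
Δ = 0.533839

σ√T = 0.5208·√1.4833 = 0.634287
d₁ = (ln(S/K) + (r+σ²/2)T) / (σ√T) = (ln(145.92/178.43) + (0.0363+0.5208²/2)·1.4833) / 0.634287 = (-0.201138 + 0.255003) / 0.634287 = 0.084923
d₂ = d₁ − σ√T = 0.084923 − 0.634287 = -0.549363
e^{−rT} = e^{−0.0363·1.4833} = 0.947580
N(d₁) = 0.533839,  N(d₂) = 0.291378
Call price V = S·N(d₁) − K·e^{−rT}·N(d₂) = 77.897754 − 49.265249 = 28.632505
Δ = N(d₁) = 0.533839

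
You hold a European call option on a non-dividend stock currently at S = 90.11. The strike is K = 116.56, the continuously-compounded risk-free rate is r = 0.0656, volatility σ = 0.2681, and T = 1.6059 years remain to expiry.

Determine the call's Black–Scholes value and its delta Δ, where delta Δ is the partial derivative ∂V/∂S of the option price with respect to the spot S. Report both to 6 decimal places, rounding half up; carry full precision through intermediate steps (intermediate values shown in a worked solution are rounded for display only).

price = 7.034947
Δ = 0.390660

σ√T = 0.2681·√1.6059 = 0.339747
d₁ = (ln(S/K) + (r+σ²/2)T) / (σ√T) = (ln(90.11/116.56) + (0.0656+0.2681²/2)·1.6059) / 0.339747 = (-0.257375 + 0.163061) / 0.339747 = -0.277600
d₂ = d₁ − σ√T = -0.277600 − 0.339747 = -0.617347
e^{−rT} = e^{−0.0656·1.6059} = 0.900012
N(d₁) = 0.390660,  N(d₂) = 0.268503
Call price V = S·N(d₁) − K·e^{−rT}·N(d₂) = 35.202348 − 28.167401 = 7.034947
Δ = N(d₁) = 0.390660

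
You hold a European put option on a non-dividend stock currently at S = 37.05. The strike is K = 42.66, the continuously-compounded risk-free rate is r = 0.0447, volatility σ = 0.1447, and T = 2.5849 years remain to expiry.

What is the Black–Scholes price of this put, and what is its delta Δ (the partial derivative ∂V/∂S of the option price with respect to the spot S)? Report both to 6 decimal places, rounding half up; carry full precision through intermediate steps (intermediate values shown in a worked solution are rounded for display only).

price = 3.973288
Δ = -0.497234

σ√T = 0.1447·√2.5849 = 0.232643
d₁ = (ln(S/K) + (r+σ²/2)T) / (σ√T) = (ln(37.05/42.66) + (0.0447+0.1447²/2)·2.5849) / 0.232643 = (-0.140993 + 0.142606) / 0.232643 = 0.006934
d₂ = d₁ − σ√T = 0.006934 − 0.232643 = -0.225709
e^{−rT} = e^{−0.0447·2.5849} = 0.890880
N(−d₁) = 0.497234,  N(−d₂) = 0.589286
Put price V = K·e^{−rT}·N(−d₂) − S·N(−d₁) = 22.395802 − 18.422514 = 3.973288
Δ = −N(−d₁) = -0.497234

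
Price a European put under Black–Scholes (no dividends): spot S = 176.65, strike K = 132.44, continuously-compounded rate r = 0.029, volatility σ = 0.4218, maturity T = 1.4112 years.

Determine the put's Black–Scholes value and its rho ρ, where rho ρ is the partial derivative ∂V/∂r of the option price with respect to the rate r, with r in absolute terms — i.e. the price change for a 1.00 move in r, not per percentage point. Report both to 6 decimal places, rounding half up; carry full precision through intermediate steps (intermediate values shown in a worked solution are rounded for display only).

σ√T = 0.4218·√1.4112 = 0.501073
d₁ = (ln(S/K) + (r+σ²/2)T) / (σ√T) = (ln(176.65/132.44) + (0.029+0.4218²/2)·1.4112) / 0.501073 = (0.288041 + 0.166462) / 0.501073 = 0.907059
d₂ = d₁ − σ√T = 0.907059 − 0.501073 = 0.405986
e^{−rT} = e^{−0.029·1.4112} = 0.959901
N(−d₁) = 0.182188,  N(−d₂) = 0.342377
Put price V = K·e^{−rT}·N(−d₂) − S·N(−d₁) = 43.526096 − 32.183491 = 11.342605
ρ = −K·T·e^{−rT}·N(−d₂) = -61.424027

price = 11.342605
ρ = -61.424027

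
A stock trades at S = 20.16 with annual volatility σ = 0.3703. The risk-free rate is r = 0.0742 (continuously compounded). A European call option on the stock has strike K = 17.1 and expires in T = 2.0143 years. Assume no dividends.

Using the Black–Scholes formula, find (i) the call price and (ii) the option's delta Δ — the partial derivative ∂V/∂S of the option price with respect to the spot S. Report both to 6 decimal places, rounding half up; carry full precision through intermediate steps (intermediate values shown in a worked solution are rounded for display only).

σ√T = 0.3703·√2.0143 = 0.525552
d₁ = (ln(S/K) + (r+σ²/2)T) / (σ√T) = (ln(20.16/17.1) + (0.0742+0.3703²/2)·2.0143) / 0.525552 = (0.164622 + 0.287564) / 0.525552 = 0.860401
d₂ = d₁ − σ√T = 0.860401 − 0.525552 = 0.334849
e^{−rT} = e^{−0.0742·2.0143} = 0.861172
N(d₁) = 0.805216,  N(d₂) = 0.631130
Call price V = S·N(d₁) − K·e^{−rT}·N(d₂) = 16.233154 − 9.294053 = 6.939101
Δ = N(d₁) = 0.805216

price = 6.939101
Δ = 0.805216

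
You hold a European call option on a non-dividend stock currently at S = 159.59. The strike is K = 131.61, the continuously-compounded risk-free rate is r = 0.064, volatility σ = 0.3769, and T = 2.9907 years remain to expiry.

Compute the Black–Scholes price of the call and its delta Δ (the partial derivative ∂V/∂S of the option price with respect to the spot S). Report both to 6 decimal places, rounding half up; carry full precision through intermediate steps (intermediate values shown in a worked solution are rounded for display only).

price = 65.225223
Δ = 0.819983

σ√T = 0.3769·√2.9907 = 0.651797
d₁ = (ln(S/K) + (r+σ²/2)T) / (σ√T) = (ln(159.59/131.61) + (0.064+0.3769²/2)·2.9907) / 0.651797 = (0.192765 + 0.403825) / 0.651797 = 0.915299
d₂ = d₁ − σ√T = 0.915299 − 0.651797 = 0.263502
e^{−rT} = e^{−0.064·2.9907} = 0.825798
N(d₁) = 0.819983,  N(d₂) = 0.603918
Call price V = S·N(d₁) − K·e^{−rT}·N(d₂) = 130.861049 − 65.635826 = 65.225223
Δ = N(d₁) = 0.819983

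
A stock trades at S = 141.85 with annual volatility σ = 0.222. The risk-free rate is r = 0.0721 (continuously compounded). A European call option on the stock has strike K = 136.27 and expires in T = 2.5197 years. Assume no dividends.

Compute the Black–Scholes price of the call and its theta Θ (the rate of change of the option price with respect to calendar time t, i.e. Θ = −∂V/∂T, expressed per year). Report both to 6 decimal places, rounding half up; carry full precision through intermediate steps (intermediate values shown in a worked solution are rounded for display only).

price = 35.348822
Θ = -8.389199

σ√T = 0.222·√2.5197 = 0.352393
d₁ = (ln(S/K) + (r+σ²/2)T) / (σ√T) = (ln(141.85/136.27) + (0.0721+0.222²/2)·2.5197) / 0.352393 = (0.040132 + 0.243761) / 0.352393 = 0.805614
d₂ = d₁ − σ√T = 0.805614 − 0.352393 = 0.453221
e^{−rT} = e^{−0.0721·2.5197} = 0.833876
N(d₁) = 0.789767,  N(d₂) = 0.674805
Call price V = S·N(d₁) − K·e^{−rT}·N(d₂) = 112.028483 − 76.679660 = 35.348822
φ(d₁) = (1/√(2π))·e^{−d₁²/2} = 0.288389
Θ = −S·φ(d₁)·σ/(2√T) − r·K·e^{−rT}·N(d₂) = −2.860595 − 5.528604 = -8.389199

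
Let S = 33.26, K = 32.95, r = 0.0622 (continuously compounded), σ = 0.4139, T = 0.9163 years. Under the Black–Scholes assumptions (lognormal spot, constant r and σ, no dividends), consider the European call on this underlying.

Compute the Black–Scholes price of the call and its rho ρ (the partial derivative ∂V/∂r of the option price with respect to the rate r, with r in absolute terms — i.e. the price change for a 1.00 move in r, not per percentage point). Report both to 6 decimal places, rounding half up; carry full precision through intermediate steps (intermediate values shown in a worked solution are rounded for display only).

σ√T = 0.4139·√0.9163 = 0.396200
d₁ = (ln(S/K) + (r+σ²/2)T) / (σ√T) = (ln(33.26/32.95) + (0.0622+0.4139²/2)·0.9163) / 0.396200 = (0.009364 + 0.135481) / 0.396200 = 0.365586
d₂ = d₁ − σ√T = 0.365586 − 0.396200 = -0.030614
e^{−rT} = e^{−0.0622·0.9163} = 0.944600
N(d₁) = 0.642663,  N(d₂) = 0.487789
Call price V = S·N(d₁) − K·e^{−rT}·N(d₂) = 21.374975 − 15.182217 = 6.192758
ρ = K·T·e^{−rT}·N(d₂) = 13.911465

price = 6.192758
ρ = 13.911465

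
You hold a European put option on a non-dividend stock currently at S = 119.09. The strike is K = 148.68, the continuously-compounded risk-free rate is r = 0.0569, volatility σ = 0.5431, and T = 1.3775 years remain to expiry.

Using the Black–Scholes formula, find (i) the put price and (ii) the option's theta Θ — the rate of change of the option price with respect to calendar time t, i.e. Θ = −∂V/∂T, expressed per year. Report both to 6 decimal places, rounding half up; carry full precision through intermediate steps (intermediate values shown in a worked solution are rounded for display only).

price = 42.048938
Θ = -5.416116

σ√T = 0.5431·√1.3775 = 0.637420
d₁ = (ln(S/K) + (r+σ²/2)T) / (σ√T) = (ln(119.09/148.68) + (0.0569+0.5431²/2)·1.3775) / 0.637420 = (-0.221917 + 0.281532) / 0.637420 = 0.093525
d₂ = d₁ − σ√T = 0.093525 − 0.637420 = -0.543894
e^{−rT} = e^{−0.0569·1.3775} = 0.924613
N(−d₁) = 0.462743,  N(−d₂) = 0.706743
Put price V = K·e^{−rT}·N(−d₂) − S·N(−d₁) = 97.157010 − 55.108073 = 42.048938
φ(d₁) = (1/√(2π))·e^{−d₁²/2} = 0.397201
Θ = −S·φ(d₁)·σ/(2√T) + r·K·e^{−rT}·N(−d₂) = −10.944350 + 5.528234 = -5.416116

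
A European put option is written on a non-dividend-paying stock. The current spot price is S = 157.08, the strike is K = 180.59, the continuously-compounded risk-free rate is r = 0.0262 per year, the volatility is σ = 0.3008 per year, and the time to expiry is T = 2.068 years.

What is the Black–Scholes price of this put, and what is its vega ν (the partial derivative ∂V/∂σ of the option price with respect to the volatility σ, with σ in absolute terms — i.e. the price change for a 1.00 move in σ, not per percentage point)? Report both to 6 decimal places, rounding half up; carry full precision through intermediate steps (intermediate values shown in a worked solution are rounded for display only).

price = 35.623096
ν = 90.100450

σ√T = 0.3008·√2.068 = 0.432567
d₁ = (ln(S/K) + (r+σ²/2)T) / (σ√T) = (ln(157.08/180.59) + (0.0262+0.3008²/2)·2.068) / 0.432567 = (-0.139474 + 0.147739) / 0.432567 = 0.019106
d₂ = d₁ − σ√T = 0.019106 − 0.432567 = -0.413461
e^{−rT} = e^{−0.0262·2.068} = 0.947260
N(−d₁) = 0.492378,  N(−d₂) = 0.660366
Put price V = K·e^{−rT}·N(−d₂) − S·N(−d₁) = 112.965886 − 77.342790 = 35.623096
φ(d₁) = (1/√(2π))·e^{−d₁²/2} = 0.398869
ν = S·φ(d₁)·√T = 90.100450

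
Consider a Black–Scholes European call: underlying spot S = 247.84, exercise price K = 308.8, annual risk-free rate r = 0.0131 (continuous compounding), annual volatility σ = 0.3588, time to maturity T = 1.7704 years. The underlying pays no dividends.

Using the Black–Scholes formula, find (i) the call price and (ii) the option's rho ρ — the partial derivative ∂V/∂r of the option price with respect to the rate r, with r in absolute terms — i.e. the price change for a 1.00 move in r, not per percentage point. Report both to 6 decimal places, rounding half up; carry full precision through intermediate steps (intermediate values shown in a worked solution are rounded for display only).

σ√T = 0.3588·√1.7704 = 0.477406
d₁ = (ln(S/K) + (r+σ²/2)T) / (σ√T) = (ln(247.84/308.8) + (0.0131+0.3588²/2)·1.7704) / 0.477406 = (-0.219910 + 0.137151) / 0.477406 = -0.173353
d₂ = d₁ − σ√T = -0.173353 − 0.477406 = -0.650759
e^{−rT} = e^{−0.0131·1.7704} = 0.977075
N(d₁) = 0.431187,  N(d₂) = 0.257601
Call price V = S·N(d₁) − K·e^{−rT}·N(d₂) = 106.865380 − 77.723521 = 29.141859
ρ = K·T·e^{−rT}·N(d₂) = 137.601722

price = 29.141859
ρ = 137.601722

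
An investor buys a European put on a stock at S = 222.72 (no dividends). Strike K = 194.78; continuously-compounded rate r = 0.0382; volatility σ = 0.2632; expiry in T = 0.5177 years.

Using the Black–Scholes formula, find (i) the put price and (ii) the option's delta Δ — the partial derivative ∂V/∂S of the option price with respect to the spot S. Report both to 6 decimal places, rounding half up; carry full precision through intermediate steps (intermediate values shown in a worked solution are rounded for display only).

price = 4.582046
Δ = -0.182220

σ√T = 0.2632·√0.5177 = 0.189376
d₁ = (ln(S/K) + (r+σ²/2)T) / (σ√T) = (ln(222.72/194.78) + (0.0382+0.2632²/2)·0.5177) / 0.189376 = (0.134045 + 0.037708) / 0.189376 = 0.906939
d₂ = d₁ − σ√T = 0.906939 − 0.189376 = 0.717563
e^{−rT} = e^{−0.0382·0.5177} = 0.980418
N(−d₁) = 0.182220,  N(−d₂) = 0.236513
Put price V = K·e^{−rT}·N(−d₂) − S·N(−d₁) = 45.165996 − 40.583950 = 4.582046
Δ = −N(−d₁) = -0.182220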